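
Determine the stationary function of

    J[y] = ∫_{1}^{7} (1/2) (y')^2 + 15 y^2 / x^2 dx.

The Lagrangian is L = (1/2) (y')^2 + 15 y^2 / x^2.
Compute ∂L/∂y = 30y/x^2, ∂L/∂y' = y'.
The Euler-Lagrange equation d/dx(∂L/∂y') − ∂L/∂y = 0 reduces to
    y'' − 30/x^2 · y = 0  (x > 0).
Its general solution is
    y(x) = A x^6 + B x^(-5),
with A, B fixed by the endpoint conditions.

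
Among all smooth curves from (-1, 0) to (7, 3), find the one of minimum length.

Arc-length functional: J[y] = ∫ sqrt(1 + (y')^2) dx.
Lagrangian L = sqrt(1 + (y')^2) has no explicit y dependence, so ∂L/∂y = 0 and the Euler-Lagrange equation gives
    d/dx( y' / sqrt(1 + (y')^2) ) = 0  ⇒  y' / sqrt(1 + (y')^2) = const.
Hence y' is constant, so y(x) is affine.
Fitting the endpoints (-1, 0) and (7, 3):
    slope m = (3 − 0) / (7 − (-1)) = 3/8,
    intercept c = 0 − m·(-1) = 3/8.
Extremal: y(x) = (3/8) x + 3/8.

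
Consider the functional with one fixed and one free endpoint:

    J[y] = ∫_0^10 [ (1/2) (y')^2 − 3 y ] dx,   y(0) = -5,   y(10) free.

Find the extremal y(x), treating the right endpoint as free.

The Lagrangian L = (1/2) (y')^2 − 3 y gives
    ∂L/∂y = −3,   ∂L/∂y' = y'.
Euler-Lagrange: d/dx(y') − (−3) = 0, i.e. y'' + 3 = 0, so
    y(x) = −(3/2) x^2 + C1 x + C2.
Fixed left endpoint y(0) = -5 ⇒ C2 = -5.
The right endpoint x = 10 is free, so the natural (transversality) condition is ∂L/∂y' |_{x=10} = 0, i.e. y'(10) = 0.
Compute y'(x) = −3 x + C1, so y'(10) = −30 + C1 = 0 ⇒ C1 = 30.
Therefore the extremal is
    y(x) = −(3/2) x^2 + 30 x − 5.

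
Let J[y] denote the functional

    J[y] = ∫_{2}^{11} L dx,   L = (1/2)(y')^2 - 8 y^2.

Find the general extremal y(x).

The Lagrangian is L = (1/2)(y')^2 - 8 y^2.
∂L/∂y = -16y.
∂L/∂y' = y'.
The Euler-Lagrange equation d/dx(∂L/∂y') − ∂L/∂y = 0 becomes:
    y'' + 16 y = 0
General solution: y(x) = A sin(4x) + B cos(4x), where A and B are arbitrary constants fixed by the endpoint conditions.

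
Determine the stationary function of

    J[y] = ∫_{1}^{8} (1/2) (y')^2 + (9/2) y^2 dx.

The Lagrangian is L = (1/2) (y')^2 + (9/2) y^2.
Compute ∂L/∂y = 9y, ∂L/∂y' = y'.
The Euler-Lagrange equation d/dx(∂L/∂y') − ∂L/∂y = 0 reduces to
    y'' − 9 y = 0.
Its general solution is
    y(x) = A e^(3x) + B e^(−3x),
with A, B fixed by the endpoint conditions.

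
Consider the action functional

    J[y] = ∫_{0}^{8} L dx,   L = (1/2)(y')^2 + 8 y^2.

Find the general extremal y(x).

The Lagrangian is L = (1/2)(y')^2 + 8 y^2.
∂L/∂y = 16y.
∂L/∂y' = y'.
The Euler-Lagrange equation d/dx(∂L/∂y') − ∂L/∂y = 0 becomes:
    y'' - 16 y = 0
General solution: y(x) = A e^(4x) + B e^(-4x), where A and B are arbitrary constants fixed by the endpoint conditions.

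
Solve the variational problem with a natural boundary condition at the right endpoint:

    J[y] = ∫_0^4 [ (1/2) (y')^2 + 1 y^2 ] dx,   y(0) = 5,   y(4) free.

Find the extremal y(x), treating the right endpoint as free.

The Lagrangian L = (1/2) (y')^2 + 1 y^2 gives
    ∂L/∂y = 2 y,   ∂L/∂y' = y'.
Euler-Lagrange: y'' − 2 y = 0.
With k = sqrt(2), the general solution is
    y(x) = A cosh(sqrt(2) x) + B sinh(sqrt(2) x).
Fixed left endpoint y(0) = 5 ⇒ A = 5.
The right endpoint x = 4 is free, so the natural (transversality) condition is ∂L/∂y' |_{x=4} = 0, i.e. y'(4) = 0.
Compute y'(x) = A k sinh(k x) + B k cosh(k x), so
    y'(4) = A k sinh(k·4) + B k cosh(k·4) = 0
    ⇒ B = −A tanh(k·4) = − 5 tanh(sqrt(2)·4).
Therefore the extremal is
    y(x) = 5 cosh(sqrt(2) x) − 5 tanh(sqrt(2)·4) sinh(sqrt(2) x).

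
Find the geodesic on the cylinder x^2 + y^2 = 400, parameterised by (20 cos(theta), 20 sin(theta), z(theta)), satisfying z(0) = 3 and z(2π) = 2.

Parameterise the cylinder of radius R = 20 as
    r(θ) = (20 cos θ, 20 sin θ, z(θ)).
The arc-length element is
    ds = sqrt(400 + (dz/dθ)^2) dθ,
so the Lagrangian is L = sqrt(400 + z'^2).
L depends on z' only, not on z or θ, so ∂L/∂z = 0 and
    ∂L/∂z' = z' / sqrt(400 + z'^2).
The Euler-Lagrange equation gives
    d/dθ( z' / sqrt(400 + z'^2) ) = 0,
so z' is constant. Integrating once:
    z(θ) = a θ + b,
a helix on the cylinder (a straight line when the cylinder is unrolled). The constants a, b are determined by the endpoint conditions.
With endpoint conditions z(0) = 3 and z(2π) = 2: from z(0) = b we get b = 3, and a·2π + 3 = 2 gives a = -1/(2π), so
    z(θ) = (-1/(2π)) θ + 3.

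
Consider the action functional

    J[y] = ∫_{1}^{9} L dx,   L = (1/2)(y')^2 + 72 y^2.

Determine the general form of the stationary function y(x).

The Lagrangian is L = (1/2)(y')^2 + 72 y^2.
∂L/∂y = 144y.
∂L/∂y' = y'.
The Euler-Lagrange equation d/dx(∂L/∂y') − ∂L/∂y = 0 becomes:
    y'' - 144 y = 0
General solution: y(x) = A e^(12x) + B e^(-12x), where A and B are arbitrary constants fixed by the endpoint conditions.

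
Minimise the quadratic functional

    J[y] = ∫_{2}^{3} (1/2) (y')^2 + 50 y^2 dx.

The Lagrangian is L = (1/2) (y')^2 + 50 y^2.
Compute ∂L/∂y = 100y, ∂L/∂y' = y'.
The Euler-Lagrange equation d/dx(∂L/∂y') − ∂L/∂y = 0 reduces to
    y'' − 100 y = 0.
Its general solution is
    y(x) = A e^(10x) + B e^(−10x),
with A, B fixed by the endpoint conditions.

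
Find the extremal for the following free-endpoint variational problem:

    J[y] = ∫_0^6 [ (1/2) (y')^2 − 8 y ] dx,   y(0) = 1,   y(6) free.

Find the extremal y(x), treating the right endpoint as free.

The Lagrangian L = (1/2) (y')^2 − 8 y gives
    ∂L/∂y = −8,   ∂L/∂y' = y'.
Euler-Lagrange: d/dx(y') − (−8) = 0, i.e. y'' + 8 = 0, so
    y(x) = −(8/2) x^2 + C1 x + C2.
Fixed left endpoint y(0) = 1 ⇒ C2 = 1.
The right endpoint x = 6 is free, so the natural (transversality) condition is ∂L/∂y' |_{x=6} = 0, i.e. y'(6) = 0.
Compute y'(x) = −8 x + C1, so y'(6) = −48 + C1 = 0 ⇒ C1 = 48.
Therefore the extremal is
    y(x) = −4 x^2 + 48 x + 1.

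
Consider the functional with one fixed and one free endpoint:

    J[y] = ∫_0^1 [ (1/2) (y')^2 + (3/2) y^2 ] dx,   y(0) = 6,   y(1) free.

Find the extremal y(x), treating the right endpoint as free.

The Lagrangian L = (1/2) (y')^2 + (3/2) y^2 gives
    ∂L/∂y = 3 y,   ∂L/∂y' = y'.
Euler-Lagrange: y'' − 3 y = 0.
With k = sqrt(3), the general solution is
    y(x) = A cosh(sqrt(3) x) + B sinh(sqrt(3) x).
Fixed left endpoint y(0) = 6 ⇒ A = 6.
The right endpoint x = 1 is free, so the natural (transversality) condition is ∂L/∂y' |_{x=1} = 0, i.e. y'(1) = 0.
Compute y'(x) = A k sinh(k x) + B k cosh(k x), so
    y'(1) = A k sinh(k·1) + B k cosh(k·1) = 0
    ⇒ B = −A tanh(k·1) = − 6 tanh(sqrt(3)·1).
Therefore the extremal is
    y(x) = 6 cosh(sqrt(3) x) − 6 tanh(sqrt(3)·1) sinh(sqrt(3) x).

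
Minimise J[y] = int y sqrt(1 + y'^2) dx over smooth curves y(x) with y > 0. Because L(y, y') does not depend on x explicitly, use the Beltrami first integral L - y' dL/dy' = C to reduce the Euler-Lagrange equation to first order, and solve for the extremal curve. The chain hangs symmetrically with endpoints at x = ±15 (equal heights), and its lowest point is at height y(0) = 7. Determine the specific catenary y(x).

The Lagrangian L(y, y') = y sqrt(1 + y'^2) has no explicit x dependence, so the Beltrami identity applies:
    L − y' ∂L/∂y' = C.
Compute ∂L/∂y' = y · y' / sqrt(1 + y'^2). Then
    L − y' ∂L/∂y'
    = y sqrt(1 + y'^2) − y · y'^2 / sqrt(1 + y'^2)
    = y (1 + y'^2 − y'^2) / sqrt(1 + y'^2)
    = y / sqrt(1 + y'^2) = C.
Squaring gives y^2 = C^2 (1 + y'^2), i.e.
    y'^2 = y^2 / C^2 − 1.
Separating variables,
    dy / sqrt(y^2 − C^2) = dx / C,
and integrating gives arccosh(y / C) = (x − a)/C, so
    y(x) = C cosh((x − a)/C),
the catenary. The constants C and a are fixed by the two endpoint conditions (and, for the hanging-chain problem, the length constraint selects C).
Now fit the given data. The endpoints x = ±15 are symmetric at equal height, so the catenary is even about its minimum: a = 0 and y(x) = C cosh(x/C). The lowest point is y(0) = C cosh(0) = C, and we are told y(0) = 7, so C = 7. Therefore
    y(x) = 7 cosh(x/7),
and at the endpoints
    y(±15) = 7 cosh(15/7).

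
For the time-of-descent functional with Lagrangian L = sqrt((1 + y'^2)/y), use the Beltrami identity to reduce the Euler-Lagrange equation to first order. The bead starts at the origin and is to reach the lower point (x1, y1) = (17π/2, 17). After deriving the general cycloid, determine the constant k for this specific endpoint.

The Lagrangian L = sqrt((1 + y'^2) / y) has no explicit x dependence, so the Beltrami identity applies:
    L − y' ∂L/∂y' = C.
Compute ∂L/∂y' = y' / sqrt(y (1 + y'^2)).
Substitute:
    sqrt((1 + y'^2)/y) − y'·y' / sqrt(y (1 + y'^2))
    = (1 + y'^2) / sqrt(y (1 + y'^2)) − y'^2 / sqrt(y (1 + y'^2))
    = 1 / sqrt(y (1 + y'^2)) = C.
Squaring and rearranging gives the first integral
    y (1 + y'^2) = 1/C^2 =: k   (constant).
Solving this first-order ODE by the substitution
    y = (k/2)(1 − cos θ)
yields the cycloid parameterisation
    x(θ) = (k/2)(θ − sin θ),   y(θ) = (k/2)(1 − cos θ).
The constant k is fixed by the endpoint condition.
Now fit the given lower endpoint (x1, y1) = (17π/2, 17). At the bottom of the first arch (θ = π), the parametric equations give
    y(π) = (k/2)(1 − cos π) = k,
    x(π) = (k/2)(π − sin π) = kπ/2.
Matching y(π) = 17 gives k = 17, consistent with x(π) = 17π/2. Therefore the specific cycloid is
    x(θ) = (17/2)(θ − sin θ),   y(θ) = (17/2)(1 − cos θ).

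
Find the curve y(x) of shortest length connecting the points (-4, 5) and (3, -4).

Arc-length functional: J[y] = ∫ sqrt(1 + (y')^2) dx.
Lagrangian L = sqrt(1 + (y')^2) has no explicit y dependence, so ∂L/∂y = 0 and the Euler-Lagrange equation gives
    d/dx( y' / sqrt(1 + (y')^2) ) = 0  ⇒  y' / sqrt(1 + (y')^2) = const.
Hence y' is constant, so y(x) is affine.
Fitting the endpoints (-4, 5) and (3, -4):
    slope m = ((-4) − 5) / (3 − (-4)) = -9/7,
    intercept c = 5 − m·(-4) = -1/7.
Extremal: y(x) = (-9/7) x - 1/7.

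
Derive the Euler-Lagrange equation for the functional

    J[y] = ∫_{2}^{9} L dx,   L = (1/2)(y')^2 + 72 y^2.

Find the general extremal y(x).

The Lagrangian is L = (1/2)(y')^2 + 72 y^2.
∂L/∂y = 144y.
∂L/∂y' = y'.
The Euler-Lagrange equation d/dx(∂L/∂y') − ∂L/∂y = 0 becomes:
    y'' - 144 y = 0
General solution: y(x) = A e^(12x) + B e^(-12x), where A and B are arbitrary constants fixed by the endpoint conditions.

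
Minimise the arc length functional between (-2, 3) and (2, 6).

Arc-length functional: J[y] = ∫ sqrt(1 + (y')^2) dx.
Lagrangian L = sqrt(1 + (y')^2) has no explicit y dependence, so ∂L/∂y = 0 and the Euler-Lagrange equation gives
    d/dx( y' / sqrt(1 + (y')^2) ) = 0  ⇒  y' / sqrt(1 + (y')^2) = const.
Hence y' is constant, so y(x) is affine.
Fitting the endpoints (-2, 3) and (2, 6):
    slope m = (6 − 3) / (2 − (-2)) = 3/4,
    intercept c = 3 − m·(-2) = 9/2.
Extremal: y(x) = (3/4) x + 9/2.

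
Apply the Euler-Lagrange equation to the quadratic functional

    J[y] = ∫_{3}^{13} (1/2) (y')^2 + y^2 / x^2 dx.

The Lagrangian is L = (1/2) (y')^2 + y^2 / x^2.
Compute ∂L/∂y = 2y/x^2, ∂L/∂y' = y'.
The Euler-Lagrange equation d/dx(∂L/∂y') − ∂L/∂y = 0 reduces to
    y'' − 2/x^2 · y = 0  (x > 0).
Its general solution is
    y(x) = A x^2 + B / x,
with A, B fixed by the endpoint conditions.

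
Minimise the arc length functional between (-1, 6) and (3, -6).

Arc-length functional: J[y] = ∫ sqrt(1 + (y')^2) dx.
Lagrangian L = sqrt(1 + (y')^2) has no explicit y dependence, so ∂L/∂y = 0 and the Euler-Lagrange equation gives
    d/dx( y' / sqrt(1 + (y')^2) ) = 0  ⇒  y' / sqrt(1 + (y')^2) = const.
Hence y' is constant, so y(x) is affine.
Fitting the endpoints (-1, 6) and (3, -6):
    slope m = ((-6) − 6) / (3 − (-1)) = -3,
    intercept c = 6 − m·(-1) = 3.
Extremal: y(x) = -3 x + 3.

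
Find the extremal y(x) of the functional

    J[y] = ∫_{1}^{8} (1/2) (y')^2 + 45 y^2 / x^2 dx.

The Lagrangian is L = (1/2) (y')^2 + 45 y^2 / x^2.
Compute ∂L/∂y = 90y/x^2, ∂L/∂y' = y'.
The Euler-Lagrange equation d/dx(∂L/∂y') − ∂L/∂y = 0 reduces to
    y'' − 90/x^2 · y = 0  (x > 0).
Its general solution is
    y(x) = A x^10 + B x^(-9),
with A, B fixed by the endpoint conditions.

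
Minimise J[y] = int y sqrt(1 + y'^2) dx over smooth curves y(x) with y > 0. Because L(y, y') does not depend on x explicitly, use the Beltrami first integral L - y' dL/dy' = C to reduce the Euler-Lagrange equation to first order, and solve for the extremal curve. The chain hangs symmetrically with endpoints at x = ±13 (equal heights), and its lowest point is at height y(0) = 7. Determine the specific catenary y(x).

The Lagrangian L(y, y') = y sqrt(1 + y'^2) has no explicit x dependence, so the Beltrami identity applies:
    L − y' ∂L/∂y' = C.
Compute ∂L/∂y' = y · y' / sqrt(1 + y'^2). Then
    L − y' ∂L/∂y'
    = y sqrt(1 + y'^2) − y · y'^2 / sqrt(1 + y'^2)
    = y (1 + y'^2 − y'^2) / sqrt(1 + y'^2)
    = y / sqrt(1 + y'^2) = C.
Squaring gives y^2 = C^2 (1 + y'^2), i.e.
    y'^2 = y^2 / C^2 − 1.
Separating variables,
    dy / sqrt(y^2 − C^2) = dx / C,
and integrating gives arccosh(y / C) = (x − a)/C, so
    y(x) = C cosh((x − a)/C),
the catenary. The constants C and a are fixed by the two endpoint conditions (and, for the hanging-chain problem, the length constraint selects C).
Now fit the given data. The endpoints x = ±13 are symmetric at equal height, so the catenary is even about its minimum: a = 0 and y(x) = C cosh(x/C). The lowest point is y(0) = C cosh(0) = C, and we are told y(0) = 7, so C = 7. Therefore
    y(x) = 7 cosh(x/7),
and at the endpoints
    y(±13) = 7 cosh(13/7).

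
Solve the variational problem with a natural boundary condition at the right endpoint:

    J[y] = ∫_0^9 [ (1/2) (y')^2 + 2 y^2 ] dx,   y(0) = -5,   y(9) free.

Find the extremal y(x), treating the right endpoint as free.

The Lagrangian L = (1/2) (y')^2 + 2 y^2 gives
    ∂L/∂y = 4 y,   ∂L/∂y' = y'.
Euler-Lagrange: y'' − 4 y = 0.
With k = 2, the general solution is
    y(x) = A cosh(2 x) + B sinh(2 x).
Fixed left endpoint y(0) = -5 ⇒ A = -5.
The right endpoint x = 9 is free, so the natural (transversality) condition is ∂L/∂y' |_{x=9} = 0, i.e. y'(9) = 0.
Compute y'(x) = A k sinh(k x) + B k cosh(k x), so
    y'(9) = A k sinh(k·9) + B k cosh(k·9) = 0
    ⇒ B = −A tanh(k·9) = 5 tanh(2·9).
Therefore the extremal is
    y(x) = −5 cosh(2 x) + 5 tanh(2·9) sinh(2 x).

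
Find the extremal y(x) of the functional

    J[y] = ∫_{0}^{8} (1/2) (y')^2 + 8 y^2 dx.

The Lagrangian is L = (1/2) (y')^2 + 8 y^2.
Compute ∂L/∂y = 16y, ∂L/∂y' = y'.
The Euler-Lagrange equation d/dx(∂L/∂y') − ∂L/∂y = 0 reduces to
    y'' − 16 y = 0.
Its general solution is
    y(x) = A e^(4x) + B e^(−4x),
with A, B fixed by the endpoint conditions.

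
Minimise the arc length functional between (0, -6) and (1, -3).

Arc-length functional: J[y] = ∫ sqrt(1 + (y')^2) dx.
Lagrangian L = sqrt(1 + (y')^2) has no explicit y dependence, so ∂L/∂y = 0 and the Euler-Lagrange equation gives
    d/dx( y' / sqrt(1 + (y')^2) ) = 0  ⇒  y' / sqrt(1 + (y')^2) = const.
Hence y' is constant, so y(x) is affine.
Fitting the endpoints (0, -6) and (1, -3):
    slope m = ((-3) − (-6)) / (1 − 0) = 3,
    intercept c = (-6) − m·0 = -6.
Extremal: y(x) = 3 x - 6.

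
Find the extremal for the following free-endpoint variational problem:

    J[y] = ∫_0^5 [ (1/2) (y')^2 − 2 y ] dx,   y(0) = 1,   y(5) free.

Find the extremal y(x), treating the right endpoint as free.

The Lagrangian L = (1/2) (y')^2 − 2 y gives
    ∂L/∂y = −2,   ∂L/∂y' = y'.
Euler-Lagrange: d/dx(y') − (−2) = 0, i.e. y'' + 2 = 0, so
    y(x) = −(2/2) x^2 + C1 x + C2.
Fixed left endpoint y(0) = 1 ⇒ C2 = 1.
The right endpoint x = 5 is free, so the natural (transversality) condition is ∂L/∂y' |_{x=5} = 0, i.e. y'(5) = 0.
Compute y'(x) = −2 x + C1, so y'(5) = −10 + C1 = 0 ⇒ C1 = 10.
Therefore the extremal is
    y(x) = −x^2 + 10 x + 1.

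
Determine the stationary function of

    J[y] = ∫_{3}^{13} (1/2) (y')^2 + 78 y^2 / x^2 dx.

The Lagrangian is L = (1/2) (y')^2 + 78 y^2 / x^2.
Compute ∂L/∂y = 156y/x^2, ∂L/∂y' = y'.
The Euler-Lagrange equation d/dx(∂L/∂y') − ∂L/∂y = 0 reduces to
    y'' − 156/x^2 · y = 0  (x > 0).
Its general solution is
    y(x) = A x^13 + B x^(-12),
with A, B fixed by the endpoint conditions.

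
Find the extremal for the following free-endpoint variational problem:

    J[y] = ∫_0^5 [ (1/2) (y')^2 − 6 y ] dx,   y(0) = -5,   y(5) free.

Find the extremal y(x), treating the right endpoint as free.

The Lagrangian L = (1/2) (y')^2 − 6 y gives
    ∂L/∂y = −6,   ∂L/∂y' = y'.
Euler-Lagrange: d/dx(y') − (−6) = 0, i.e. y'' + 6 = 0, so
    y(x) = −(6/2) x^2 + C1 x + C2.
Fixed left endpoint y(0) = -5 ⇒ C2 = -5.
The right endpoint x = 5 is free, so the natural (transversality) condition is ∂L/∂y' |_{x=5} = 0, i.e. y'(5) = 0.
Compute y'(x) = −6 x + C1, so y'(5) = −30 + C1 = 0 ⇒ C1 = 30.
Therefore the extremal is
    y(x) = −3 x^2 + 30 x − 5.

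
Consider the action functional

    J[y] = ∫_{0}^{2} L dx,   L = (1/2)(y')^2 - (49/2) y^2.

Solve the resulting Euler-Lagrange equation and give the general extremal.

The Lagrangian is L = (1/2)(y')^2 - (49/2) y^2.
∂L/∂y = -49y.
∂L/∂y' = y'.
The Euler-Lagrange equation d/dx(∂L/∂y') − ∂L/∂y = 0 becomes:
    y'' + 49 y = 0
General solution: y(x) = A sin(7x) + B cos(7x), where A and B are arbitrary constants fixed by the endpoint conditions.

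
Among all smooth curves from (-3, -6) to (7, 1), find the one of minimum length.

Arc-length functional: J[y] = ∫ sqrt(1 + (y')^2) dx.
Lagrangian L = sqrt(1 + (y')^2) has no explicit y dependence, so ∂L/∂y = 0 and the Euler-Lagrange equation gives
    d/dx( y' / sqrt(1 + (y')^2) ) = 0  ⇒  y' / sqrt(1 + (y')^2) = const.
Hence y' is constant, so y(x) is affine.
Fitting the endpoints (-3, -6) and (7, 1):
    slope m = (1 − (-6)) / (7 − (-3)) = 7/10,
    intercept c = (-6) − m·(-3) = -39/10.
Extremal: y(x) = (7/10) x - 39/10.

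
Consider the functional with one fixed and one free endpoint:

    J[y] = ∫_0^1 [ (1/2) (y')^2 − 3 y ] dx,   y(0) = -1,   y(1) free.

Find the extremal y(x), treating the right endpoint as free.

The Lagrangian L = (1/2) (y')^2 − 3 y gives
    ∂L/∂y = −3,   ∂L/∂y' = y'.
Euler-Lagrange: d/dx(y') − (−3) = 0, i.e. y'' + 3 = 0, so
    y(x) = −(3/2) x^2 + C1 x + C2.
Fixed left endpoint y(0) = -1 ⇒ C2 = -1.
The right endpoint x = 1 is free, so the natural (transversality) condition is ∂L/∂y' |_{x=1} = 0, i.e. y'(1) = 0.
Compute y'(x) = −3 x + C1, so y'(1) = −3 + C1 = 0 ⇒ C1 = 3.
Therefore the extremal is
    y(x) = −(3/2) x^2 + 3 x − 1.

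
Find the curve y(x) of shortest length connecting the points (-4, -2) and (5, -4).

Arc-length functional: J[y] = ∫ sqrt(1 + (y')^2) dx.
Lagrangian L = sqrt(1 + (y')^2) has no explicit y dependence, so ∂L/∂y = 0 and the Euler-Lagrange equation gives
    d/dx( y' / sqrt(1 + (y')^2) ) = 0  ⇒  y' / sqrt(1 + (y')^2) = const.
Hence y' is constant, so y(x) is affine.
Fitting the endpoints (-4, -2) and (5, -4):
    slope m = ((-4) − (-2)) / (5 − (-4)) = -2/9,
    intercept c = (-2) − m·(-4) = -26/9.
Extremal: y(x) = (-2/9) x - 26/9.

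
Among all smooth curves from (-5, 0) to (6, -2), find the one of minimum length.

Arc-length functional: J[y] = ∫ sqrt(1 + (y')^2) dx.
Lagrangian L = sqrt(1 + (y')^2) has no explicit y dependence, so ∂L/∂y = 0 and the Euler-Lagrange equation gives
    d/dx( y' / sqrt(1 + (y')^2) ) = 0  ⇒  y' / sqrt(1 + (y')^2) = const.
Hence y' is constant, so y(x) is affine.
Fitting the endpoints (-5, 0) and (6, -2):
    slope m = ((-2) − 0) / (6 − (-5)) = -2/11,
    intercept c = 0 − m·(-5) = -10/11.
Extremal: y(x) = (-2/11) x - 10/11.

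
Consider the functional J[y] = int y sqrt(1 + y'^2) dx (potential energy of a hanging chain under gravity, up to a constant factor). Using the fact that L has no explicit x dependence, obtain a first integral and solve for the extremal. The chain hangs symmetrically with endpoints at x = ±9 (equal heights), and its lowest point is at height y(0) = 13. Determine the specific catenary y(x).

The Lagrangian L(y, y') = y sqrt(1 + y'^2) has no explicit x dependence, so the Beltrami identity applies:
    L − y' ∂L/∂y' = C.
Compute ∂L/∂y' = y · y' / sqrt(1 + y'^2). Then
    L − y' ∂L/∂y'
    = y sqrt(1 + y'^2) − y · y'^2 / sqrt(1 + y'^2)
    = y (1 + y'^2 − y'^2) / sqrt(1 + y'^2)
    = y / sqrt(1 + y'^2) = C.
Squaring gives y^2 = C^2 (1 + y'^2), i.e.
    y'^2 = y^2 / C^2 − 1.
Separating variables,
    dy / sqrt(y^2 − C^2) = dx / C,
and integrating gives arccosh(y / C) = (x − a)/C, so
    y(x) = C cosh((x − a)/C),
the catenary. The constants C and a are fixed by the two endpoint conditions (and, for the hanging-chain problem, the length constraint selects C).
Now fit the given data. The endpoints x = ±9 are symmetric at equal height, so the catenary is even about its minimum: a = 0 and y(x) = C cosh(x/C). The lowest point is y(0) = C cosh(0) = C, and we are told y(0) = 13, so C = 13. Therefore
    y(x) = 13 cosh(x/13),
and at the endpoints
    y(±9) = 13 cosh(9/13).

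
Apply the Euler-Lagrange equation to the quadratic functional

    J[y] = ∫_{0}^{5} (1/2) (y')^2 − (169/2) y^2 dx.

The Lagrangian is L = (1/2) (y')^2 − (169/2) y^2.
Compute ∂L/∂y = -169y, ∂L/∂y' = y'.
The Euler-Lagrange equation d/dx(∂L/∂y') − ∂L/∂y = 0 reduces to
    y'' + 169 y = 0.
Its general solution is
    y(x) = A sin(13x) + B cos(13x),
with A, B fixed by the endpoint conditions.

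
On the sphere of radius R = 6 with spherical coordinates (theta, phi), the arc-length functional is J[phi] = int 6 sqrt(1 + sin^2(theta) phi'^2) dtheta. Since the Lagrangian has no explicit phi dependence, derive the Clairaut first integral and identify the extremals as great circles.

On the sphere of radius R = 6 with spherical coordinates (θ, φ), the induced metric is
    ds^2 = 36(dθ^2 + sin^2(θ) dφ^2).
Parameterise by θ; the arc-length functional is
    J[φ] = ∫ 6 sqrt(1 + sin^2(θ) (dφ/dθ)^2) dθ,
so L = 6 sqrt(1 + sin^2(θ) φ'^2). Compute
    ∂L/∂φ = 0  (L has no explicit φ dependence),
    ∂L/∂φ' = 6 sin^2(θ) φ' / sqrt(1 + sin^2(θ) φ'^2).
Since ∂L/∂φ = 0, the Euler-Lagrange equation
    d/dθ(∂L/∂φ') − ∂L/∂φ = 0
reduces to d/dθ(∂L/∂φ') = 0, i.e. the momentum conjugate to φ is conserved:
    6 sin^2(θ) φ' / sqrt(1 + sin^2(θ) φ'^2) = C.
The overall factor of 6 is constant, so dividing through gives Clairaut's relation sin^2(θ) φ' / sqrt(1 + sin^2(θ) φ'^2) = C' (with C' = C/6). Solving for φ' and integrating gives the great-circle family
    cot(θ) = A cos(φ − φ_0),
i.e. the intersection of the sphere with a plane through the origin. The two constants A and φ_0 (equivalently C and one phase) are fixed by the two endpoint conditions.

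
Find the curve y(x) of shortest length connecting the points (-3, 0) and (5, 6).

Arc-length functional: J[y] = ∫ sqrt(1 + (y')^2) dx.
Lagrangian L = sqrt(1 + (y')^2) has no explicit y dependence, so ∂L/∂y = 0 and the Euler-Lagrange equation gives
    d/dx( y' / sqrt(1 + (y')^2) ) = 0  ⇒  y' / sqrt(1 + (y')^2) = const.
Hence y' is constant, so y(x) is affine.
Fitting the endpoints (-3, 0) and (5, 6):
    slope m = (6 − 0) / (5 − (-3)) = 3/4,
    intercept c = 0 − m·(-3) = 9/4.
Extremal: y(x) = (3/4) x + 9/4.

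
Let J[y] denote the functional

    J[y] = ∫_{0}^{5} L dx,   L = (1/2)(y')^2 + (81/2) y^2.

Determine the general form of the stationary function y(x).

The Lagrangian is L = (1/2)(y')^2 + (81/2) y^2.
∂L/∂y = 81y.
∂L/∂y' = y'.
The Euler-Lagrange equation d/dx(∂L/∂y') − ∂L/∂y = 0 becomes:
    y'' - 81 y = 0
General solution: y(x) = A e^(9x) + B e^(-9x), where A and B are arbitrary constants fixed by the endpoint conditions.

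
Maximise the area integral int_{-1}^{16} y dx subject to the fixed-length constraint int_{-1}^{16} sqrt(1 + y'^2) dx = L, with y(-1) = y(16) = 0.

Set up the augmented Lagrangian using a multiplier λ for the length constraint:
    F(y, y') = y − λ sqrt(1 + y'^2).
F has no explicit x dependence, so the Beltrami identity yields a first integral
    F − y' ∂F/∂y' = C.
Compute ∂F/∂y' = −λ y' / sqrt(1 + y'^2). Then
    y − λ sqrt(1 + y'^2) + λ y'^2 / sqrt(1 + y'^2) = C
    ⇒  y − λ / sqrt(1 + y'^2) = C.
Solving for y' and integrating gives
    (x − a)^2 + (y − b)^2 = λ^2,
a circular arc of radius λ. The constants a, b are determined by the endpoint conditions y(-1) = y(16) = 0, and λ is fixed implicitly by the length constraint
    ∫_{-1}^{16} sqrt(1 + y'^2) dx = L.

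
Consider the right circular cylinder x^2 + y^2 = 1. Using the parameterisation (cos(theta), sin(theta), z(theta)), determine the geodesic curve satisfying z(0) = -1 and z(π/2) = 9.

Parameterise the cylinder of radius R = 1 as
    r(θ) = (cos θ, sin θ, z(θ)).
The arc-length element is
    ds = sqrt(1 + (dz/dθ)^2) dθ,
so the Lagrangian is L = sqrt(1 + z'^2).
L depends on z' only, not on z or θ, so ∂L/∂z = 0 and
    ∂L/∂z' = z' / sqrt(1 + z'^2).
The Euler-Lagrange equation gives
    d/dθ( z' / sqrt(1 + z'^2) ) = 0,
so z' is constant. Integrating once:
    z(θ) = a θ + b,
a helix on the cylinder (a straight line when the cylinder is unrolled). The constants a, b are determined by the endpoint conditions.
With endpoint conditions z(0) = -1 and z(π/2) = 9: from z(0) = b we get b = -1, and a·π/2 + -1 = 9 gives a = 20/π, so
    z(θ) = (20/π) θ − 1.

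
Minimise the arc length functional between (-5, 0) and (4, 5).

Arc-length functional: J[y] = ∫ sqrt(1 + (y')^2) dx.
Lagrangian L = sqrt(1 + (y')^2) has no explicit y dependence, so ∂L/∂y = 0 and the Euler-Lagrange equation gives
    d/dx( y' / sqrt(1 + (y')^2) ) = 0  ⇒  y' / sqrt(1 + (y')^2) = const.
Hence y' is constant, so y(x) is affine.
Fitting the endpoints (-5, 0) and (4, 5):
    slope m = (5 − 0) / (4 − (-5)) = 5/9,
    intercept c = 0 − m·(-5) = 25/9.
Extremal: y(x) = (5/9) x + 25/9.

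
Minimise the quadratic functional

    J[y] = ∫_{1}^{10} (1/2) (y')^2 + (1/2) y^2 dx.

The Lagrangian is L = (1/2) (y')^2 + (1/2) y^2.
Compute ∂L/∂y = y, ∂L/∂y' = y'.
The Euler-Lagrange equation d/dx(∂L/∂y') − ∂L/∂y = 0 reduces to
    y'' − y = 0.
Its general solution is
    y(x) = A e^x + B e^(−x),
with A, B fixed by the endpoint conditions.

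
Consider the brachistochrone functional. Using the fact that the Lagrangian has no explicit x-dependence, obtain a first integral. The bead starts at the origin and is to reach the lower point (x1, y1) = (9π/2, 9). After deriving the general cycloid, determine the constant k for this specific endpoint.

The Lagrangian L = sqrt((1 + y'^2) / y) has no explicit x dependence, so the Beltrami identity applies:
    L − y' ∂L/∂y' = C.
Compute ∂L/∂y' = y' / sqrt(y (1 + y'^2)).
Substitute:
    sqrt((1 + y'^2)/y) − y'·y' / sqrt(y (1 + y'^2))
    = (1 + y'^2) / sqrt(y (1 + y'^2)) − y'^2 / sqrt(y (1 + y'^2))
    = 1 / sqrt(y (1 + y'^2)) = C.
Squaring and rearranging gives the first integral
    y (1 + y'^2) = 1/C^2 =: k   (constant).
Solving this first-order ODE by the substitution
    y = (k/2)(1 − cos θ)
yields the cycloid parameterisation
    x(θ) = (k/2)(θ − sin θ),   y(θ) = (k/2)(1 − cos θ).
The constant k is fixed by the endpoint condition.
Now fit the given lower endpoint (x1, y1) = (9π/2, 9). At the bottom of the first arch (θ = π), the parametric equations give
    y(π) = (k/2)(1 − cos π) = k,
    x(π) = (k/2)(π − sin π) = kπ/2.
Matching y(π) = 9 gives k = 9, consistent with x(π) = 9π/2. Therefore the specific cycloid is
    x(θ) = (9/2)(θ − sin θ),   y(θ) = (9/2)(1 − cos θ).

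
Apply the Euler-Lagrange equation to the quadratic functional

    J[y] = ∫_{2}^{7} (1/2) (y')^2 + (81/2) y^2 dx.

The Lagrangian is L = (1/2) (y')^2 + (81/2) y^2.
Compute ∂L/∂y = 81y, ∂L/∂y' = y'.
The Euler-Lagrange equation d/dx(∂L/∂y') − ∂L/∂y = 0 reduces to
    y'' − 81 y = 0.
Its general solution is
    y(x) = A e^(9x) + B e^(−9x),
with A, B fixed by the endpoint conditions.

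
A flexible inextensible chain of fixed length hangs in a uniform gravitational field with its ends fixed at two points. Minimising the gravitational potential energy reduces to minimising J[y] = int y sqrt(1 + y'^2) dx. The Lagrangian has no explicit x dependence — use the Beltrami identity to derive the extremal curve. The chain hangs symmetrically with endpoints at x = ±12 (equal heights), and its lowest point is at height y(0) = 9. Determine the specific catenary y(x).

The Lagrangian L(y, y') = y sqrt(1 + y'^2) has no explicit x dependence, so the Beltrami identity applies:
    L − y' ∂L/∂y' = C.
Compute ∂L/∂y' = y · y' / sqrt(1 + y'^2). Then
    L − y' ∂L/∂y'
    = y sqrt(1 + y'^2) − y · y'^2 / sqrt(1 + y'^2)
    = y (1 + y'^2 − y'^2) / sqrt(1 + y'^2)
    = y / sqrt(1 + y'^2) = C.
Squaring gives y^2 = C^2 (1 + y'^2), i.e.
    y'^2 = y^2 / C^2 − 1.
Separating variables,
    dy / sqrt(y^2 − C^2) = dx / C,
and integrating gives arccosh(y / C) = (x − a)/C, so
    y(x) = C cosh((x − a)/C),
the catenary. The constants C and a are fixed by the two endpoint conditions (and, for the hanging-chain problem, the length constraint selects C).
Now fit the given data. The endpoints x = ±12 are symmetric at equal height, so the catenary is even about its minimum: a = 0 and y(x) = C cosh(x/C). The lowest point is y(0) = C cosh(0) = C, and we are told y(0) = 9, so C = 9. Therefore
    y(x) = 9 cosh(x/9),
and at the endpoints
    y(±12) = 9 cosh(12/9).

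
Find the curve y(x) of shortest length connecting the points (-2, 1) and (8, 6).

Arc-length functional: J[y] = ∫ sqrt(1 + (y')^2) dx.
Lagrangian L = sqrt(1 + (y')^2) has no explicit y dependence, so ∂L/∂y = 0 and the Euler-Lagrange equation gives
    d/dx( y' / sqrt(1 + (y')^2) ) = 0  ⇒  y' / sqrt(1 + (y')^2) = const.
Hence y' is constant, so y(x) is affine.
Fitting the endpoints (-2, 1) and (8, 6):
    slope m = (6 − 1) / (8 − (-2)) = 1/2,
    intercept c = 1 − m·(-2) = 2.
Extremal: y(x) = (1/2) x + 2.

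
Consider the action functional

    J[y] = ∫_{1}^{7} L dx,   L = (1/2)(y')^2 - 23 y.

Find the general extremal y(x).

The Lagrangian is L = (1/2)(y')^2 - 23 y.
∂L/∂y = -23.
∂L/∂y' = y'.
The Euler-Lagrange equation d/dx(∂L/∂y') − ∂L/∂y = 0 becomes:
    y'' + 23 = 0
General solution: y(x) = -(23/2) x^2 + A x + B, where A and B are arbitrary constants fixed by the endpoint conditions.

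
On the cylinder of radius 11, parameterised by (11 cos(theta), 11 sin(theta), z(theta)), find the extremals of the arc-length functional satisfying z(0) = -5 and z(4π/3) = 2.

Parameterise the cylinder of radius R = 11 as
    r(θ) = (11 cos θ, 11 sin θ, z(θ)).
The arc-length element is
    ds = sqrt(121 + (dz/dθ)^2) dθ,
so the Lagrangian is L = sqrt(121 + z'^2).
L depends on z' only, not on z or θ, so ∂L/∂z = 0 and
    ∂L/∂z' = z' / sqrt(121 + z'^2).
The Euler-Lagrange equation gives
    d/dθ( z' / sqrt(121 + z'^2) ) = 0,
so z' is constant. Integrating once:
    z(θ) = a θ + b,
a helix on the cylinder (a straight line when the cylinder is unrolled). The constants a, b are determined by the endpoint conditions.
With endpoint conditions z(0) = -5 and z(4π/3) = 2: from z(0) = b we get b = -5, and a·4π/3 + -5 = 2 gives a = 21/(4π), so
    z(θ) = (21/(4π)) θ − 5.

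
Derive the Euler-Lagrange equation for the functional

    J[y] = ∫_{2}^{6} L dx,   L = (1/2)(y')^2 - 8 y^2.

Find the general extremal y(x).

The Lagrangian is L = (1/2)(y')^2 - 8 y^2.
∂L/∂y = -16y.
∂L/∂y' = y'.
The Euler-Lagrange equation d/dx(∂L/∂y') − ∂L/∂y = 0 becomes:
    y'' + 16 y = 0
General solution: y(x) = A sin(4x) + B cos(4x), where A and B are arbitrary constants fixed by the endpoint conditions.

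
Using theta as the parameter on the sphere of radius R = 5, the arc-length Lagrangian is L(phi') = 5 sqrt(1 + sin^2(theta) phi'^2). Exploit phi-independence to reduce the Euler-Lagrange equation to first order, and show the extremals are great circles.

On the sphere of radius R = 5 with spherical coordinates (θ, φ), the induced metric is
    ds^2 = 25(dθ^2 + sin^2(θ) dφ^2).
Parameterise by θ; the arc-length functional is
    J[φ] = ∫ 5 sqrt(1 + sin^2(θ) (dφ/dθ)^2) dθ,
so L = 5 sqrt(1 + sin^2(θ) φ'^2). Compute
    ∂L/∂φ = 0  (L has no explicit φ dependence),
    ∂L/∂φ' = 5 sin^2(θ) φ' / sqrt(1 + sin^2(θ) φ'^2).
Since ∂L/∂φ = 0, the Euler-Lagrange equation
    d/dθ(∂L/∂φ') − ∂L/∂φ = 0
reduces to d/dθ(∂L/∂φ') = 0, i.e. the momentum conjugate to φ is conserved:
    5 sin^2(θ) φ' / sqrt(1 + sin^2(θ) φ'^2) = C.
The overall factor of 5 is constant, so dividing through gives Clairaut's relation sin^2(θ) φ' / sqrt(1 + sin^2(θ) φ'^2) = C' (with C' = C/5). Solving for φ' and integrating gives the great-circle family
    cot(θ) = A cos(φ − φ_0),
i.e. the intersection of the sphere with a plane through the origin. The two constants A and φ_0 (equivalently C and one phase) are fixed by the two endpoint conditions.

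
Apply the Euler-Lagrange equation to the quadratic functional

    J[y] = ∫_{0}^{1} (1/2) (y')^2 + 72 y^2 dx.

The Lagrangian is L = (1/2) (y')^2 + 72 y^2.
Compute ∂L/∂y = 144y, ∂L/∂y' = y'.
The Euler-Lagrange equation d/dx(∂L/∂y') − ∂L/∂y = 0 reduces to
    y'' − 144 y = 0.
Its general solution is
    y(x) = A e^(12x) + B e^(−12x),
with A, B fixed by the endpoint conditions.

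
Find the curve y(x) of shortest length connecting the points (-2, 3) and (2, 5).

Arc-length functional: J[y] = ∫ sqrt(1 + (y')^2) dx.
Lagrangian L = sqrt(1 + (y')^2) has no explicit y dependence, so ∂L/∂y = 0 and the Euler-Lagrange equation gives
    d/dx( y' / sqrt(1 + (y')^2) ) = 0  ⇒  y' / sqrt(1 + (y')^2) = const.
Hence y' is constant, so y(x) is affine.
Fitting the endpoints (-2, 3) and (2, 5):
    slope m = (5 − 3) / (2 − (-2)) = 1/2,
    intercept c = 3 − m·(-2) = 4.
Extremal: y(x) = (1/2) x + 4.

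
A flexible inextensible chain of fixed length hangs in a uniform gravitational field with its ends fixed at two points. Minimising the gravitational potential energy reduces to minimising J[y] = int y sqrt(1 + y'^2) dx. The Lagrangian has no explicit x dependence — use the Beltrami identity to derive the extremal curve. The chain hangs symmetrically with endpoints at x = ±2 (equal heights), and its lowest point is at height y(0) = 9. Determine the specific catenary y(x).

The Lagrangian L(y, y') = y sqrt(1 + y'^2) has no explicit x dependence, so the Beltrami identity applies:
    L − y' ∂L/∂y' = C.
Compute ∂L/∂y' = y · y' / sqrt(1 + y'^2). Then
    L − y' ∂L/∂y'
    = y sqrt(1 + y'^2) − y · y'^2 / sqrt(1 + y'^2)
    = y (1 + y'^2 − y'^2) / sqrt(1 + y'^2)
    = y / sqrt(1 + y'^2) = C.
Squaring gives y^2 = C^2 (1 + y'^2), i.e.
    y'^2 = y^2 / C^2 − 1.
Separating variables,
    dy / sqrt(y^2 − C^2) = dx / C,
and integrating gives arccosh(y / C) = (x − a)/C, so
    y(x) = C cosh((x − a)/C),
the catenary. The constants C and a are fixed by the two endpoint conditions (and, for the hanging-chain problem, the length constraint selects C).
Now fit the given data. The endpoints x = ±2 are symmetric at equal height, so the catenary is even about its minimum: a = 0 and y(x) = C cosh(x/C). The lowest point is y(0) = C cosh(0) = C, and we are told y(0) = 9, so C = 9. Therefore
    y(x) = 9 cosh(x/9),
and at the endpoints
    y(±2) = 9 cosh(2/9).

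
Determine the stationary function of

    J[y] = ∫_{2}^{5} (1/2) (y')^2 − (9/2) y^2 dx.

The Lagrangian is L = (1/2) (y')^2 − (9/2) y^2.
Compute ∂L/∂y = -9y, ∂L/∂y' = y'.
The Euler-Lagrange equation d/dx(∂L/∂y') − ∂L/∂y = 0 reduces to
    y'' + 9 y = 0.
Its general solution is
    y(x) = A sin(3x) + B cos(3x),
with A, B fixed by the endpoint conditions.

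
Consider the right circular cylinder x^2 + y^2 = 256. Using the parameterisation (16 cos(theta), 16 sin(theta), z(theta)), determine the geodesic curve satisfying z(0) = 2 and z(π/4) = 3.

Parameterise the cylinder of radius R = 16 as
    r(θ) = (16 cos θ, 16 sin θ, z(θ)).
The arc-length element is
    ds = sqrt(256 + (dz/dθ)^2) dθ,
so the Lagrangian is L = sqrt(256 + z'^2).
L depends on z' only, not on z or θ, so ∂L/∂z = 0 and
    ∂L/∂z' = z' / sqrt(256 + z'^2).
The Euler-Lagrange equation gives
    d/dθ( z' / sqrt(256 + z'^2) ) = 0,
so z' is constant. Integrating once:
    z(θ) = a θ + b,
a helix on the cylinder (a straight line when the cylinder is unrolled). The constants a, b are determined by the endpoint conditions.
With endpoint conditions z(0) = 2 and z(π/4) = 3: from z(0) = b we get b = 2, and a·π/4 + 2 = 3 gives a = 4/π, so
    z(θ) = (4/π) θ + 2.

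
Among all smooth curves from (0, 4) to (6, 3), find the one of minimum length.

Arc-length functional: J[y] = ∫ sqrt(1 + (y')^2) dx.
Lagrangian L = sqrt(1 + (y')^2) has no explicit y dependence, so ∂L/∂y = 0 and the Euler-Lagrange equation gives
    d/dx( y' / sqrt(1 + (y')^2) ) = 0  ⇒  y' / sqrt(1 + (y')^2) = const.
Hence y' is constant, so y(x) is affine.
Fitting the endpoints (0, 4) and (6, 3):
    slope m = (3 − 4) / (6 − 0) = -1/6,
    intercept c = 4 − m·0 = 4.
Extremal: y(x) = (-1/6) x + 4.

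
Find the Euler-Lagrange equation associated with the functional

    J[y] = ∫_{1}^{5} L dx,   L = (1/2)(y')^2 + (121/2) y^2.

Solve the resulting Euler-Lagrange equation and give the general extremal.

The Lagrangian is L = (1/2)(y')^2 + (121/2) y^2.
∂L/∂y = 121y.
∂L/∂y' = y'.
The Euler-Lagrange equation d/dx(∂L/∂y') − ∂L/∂y = 0 becomes:
    y'' - 121 y = 0
General solution: y(x) = A e^(11x) + B e^(-11x), where A and B are arbitrary constants fixed by the endpoint conditions.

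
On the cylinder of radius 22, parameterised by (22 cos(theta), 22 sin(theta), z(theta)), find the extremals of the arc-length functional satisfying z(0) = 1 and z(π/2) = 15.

Parameterise the cylinder of radius R = 22 as
    r(θ) = (22 cos θ, 22 sin θ, z(θ)).
The arc-length element is
    ds = sqrt(484 + (dz/dθ)^2) dθ,
so the Lagrangian is L = sqrt(484 + z'^2).
L depends on z' only, not on z or θ, so ∂L/∂z = 0 and
    ∂L/∂z' = z' / sqrt(484 + z'^2).
The Euler-Lagrange equation gives
    d/dθ( z' / sqrt(484 + z'^2) ) = 0,
so z' is constant. Integrating once:
    z(θ) = a θ + b,
a helix on the cylinder (a straight line when the cylinder is unrolled). The constants a, b are determined by the endpoint conditions.
With endpoint conditions z(0) = 1 and z(π/2) = 15: from z(0) = b we get b = 1, and a·π/2 + 1 = 15 gives a = 28/π, so
    z(θ) = (28/π) θ + 1.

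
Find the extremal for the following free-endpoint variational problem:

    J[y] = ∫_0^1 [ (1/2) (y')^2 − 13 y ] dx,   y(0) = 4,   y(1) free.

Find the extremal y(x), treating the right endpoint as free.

The Lagrangian L = (1/2) (y')^2 − 13 y gives
    ∂L/∂y = −13,   ∂L/∂y' = y'.
Euler-Lagrange: d/dx(y') − (−13) = 0, i.e. y'' + 13 = 0, so
    y(x) = −(13/2) x^2 + C1 x + C2.
Fixed left endpoint y(0) = 4 ⇒ C2 = 4.
The right endpoint x = 1 is free, so the natural (transversality) condition is ∂L/∂y' |_{x=1} = 0, i.e. y'(1) = 0.
Compute y'(x) = −13 x + C1, so y'(1) = −13 + C1 = 0 ⇒ C1 = 13.
Therefore the extremal is
    y(x) = −(13/2) x^2 + 13 x + 4.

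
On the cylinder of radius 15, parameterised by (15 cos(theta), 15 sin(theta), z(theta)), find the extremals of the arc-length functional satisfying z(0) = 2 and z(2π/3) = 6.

Parameterise the cylinder of radius R = 15 as
    r(θ) = (15 cos θ, 15 sin θ, z(θ)).
The arc-length element is
    ds = sqrt(225 + (dz/dθ)^2) dθ,
so the Lagrangian is L = sqrt(225 + z'^2).
L depends on z' only, not on z or θ, so ∂L/∂z = 0 and
    ∂L/∂z' = z' / sqrt(225 + z'^2).
The Euler-Lagrange equation gives
    d/dθ( z' / sqrt(225 + z'^2) ) = 0,
so z' is constant. Integrating once:
    z(θ) = a θ + b,
a helix on the cylinder (a straight line when the cylinder is unrolled). The constants a, b are determined by the endpoint conditions.
With endpoint conditions z(0) = 2 and z(2π/3) = 6: from z(0) = b we get b = 2, and a·2π/3 + 2 = 6 gives a = 6/π, so
    z(θ) = (6/π) θ + 2.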